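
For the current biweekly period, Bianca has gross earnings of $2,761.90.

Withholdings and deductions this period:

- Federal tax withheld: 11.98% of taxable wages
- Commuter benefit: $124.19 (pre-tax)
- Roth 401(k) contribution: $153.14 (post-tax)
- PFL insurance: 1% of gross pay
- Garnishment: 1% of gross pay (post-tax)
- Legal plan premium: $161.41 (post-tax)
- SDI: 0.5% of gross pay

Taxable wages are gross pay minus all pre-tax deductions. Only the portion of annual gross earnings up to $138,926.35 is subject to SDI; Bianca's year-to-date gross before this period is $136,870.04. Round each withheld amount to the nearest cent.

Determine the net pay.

$1,941.64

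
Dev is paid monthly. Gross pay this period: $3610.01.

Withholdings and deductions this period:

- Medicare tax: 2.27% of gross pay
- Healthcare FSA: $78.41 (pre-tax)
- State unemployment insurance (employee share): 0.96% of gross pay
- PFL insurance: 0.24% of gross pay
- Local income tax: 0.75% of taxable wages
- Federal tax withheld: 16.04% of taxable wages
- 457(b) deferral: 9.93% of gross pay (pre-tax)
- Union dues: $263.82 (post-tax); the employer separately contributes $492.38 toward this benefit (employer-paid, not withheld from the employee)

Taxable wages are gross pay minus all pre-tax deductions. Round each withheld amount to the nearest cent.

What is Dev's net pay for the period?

$2251.27

Healthcare FSA: $78.41
457(b) deferral: $3610.01 × 0.0993 = $358.47
Pre-tax total = $78.41 + $358.47 = $436.88
Taxable wages = $3610.01 − $436.88 = $3173.13
Federal tax withheld: $3173.13 × 0.1604 = $508.97
Local income tax: $3173.13 × 0.0075 = $23.80
State unemployment insurance (employee share): $3610.01 × 0.0096 = $34.66
Medicare tax: $3610.01 × 0.0227 = $81.95
PFL insurance: $3610.01 × 0.0024 = $8.66
Union dues: $263.82
(Employer's $492.38 toward union dues is not withheld from the employee.)
Total deductions = $78.41 + $358.47 + $508.97 + $23.80 + $34.66 + $81.95 + $8.66 + $263.82 = $1358.74
Net pay = $3610.01 − $1358.74 = $2251.27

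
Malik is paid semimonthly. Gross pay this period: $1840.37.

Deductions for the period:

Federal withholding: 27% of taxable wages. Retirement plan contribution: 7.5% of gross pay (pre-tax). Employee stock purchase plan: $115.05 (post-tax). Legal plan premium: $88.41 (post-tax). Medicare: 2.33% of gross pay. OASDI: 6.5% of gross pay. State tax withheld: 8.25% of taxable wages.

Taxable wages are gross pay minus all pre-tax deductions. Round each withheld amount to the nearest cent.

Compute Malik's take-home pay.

$736.31

Retirement plan contribution: $1840.37 × 0.075 = $138.03
Taxable wages = $1840.37 − $138.03 = $1702.34
Federal withholding: $1702.34 × 0.27 = $459.63
State tax withheld: $1702.34 × 0.0825 = $140.44
OASDI: $1840.37 × 0.065 = $119.62
Medicare: $1840.37 × 0.0233 = $42.88
Legal plan premium: $88.41
Employee stock purchase plan: $115.05
Total deductions = $138.03 + $459.63 + $140.44 + $119.62 + $42.88 + $88.41 + $115.05 = $1104.06
Net pay = $1840.37 − $1104.06 = $736.31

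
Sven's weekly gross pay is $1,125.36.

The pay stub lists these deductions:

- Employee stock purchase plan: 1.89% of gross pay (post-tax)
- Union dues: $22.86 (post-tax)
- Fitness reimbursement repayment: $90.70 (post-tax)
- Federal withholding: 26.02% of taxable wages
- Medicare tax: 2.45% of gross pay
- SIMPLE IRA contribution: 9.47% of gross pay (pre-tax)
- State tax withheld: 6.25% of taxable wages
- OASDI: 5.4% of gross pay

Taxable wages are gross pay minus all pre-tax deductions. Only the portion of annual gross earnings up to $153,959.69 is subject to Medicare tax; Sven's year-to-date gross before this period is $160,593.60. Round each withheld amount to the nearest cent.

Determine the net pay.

$494.43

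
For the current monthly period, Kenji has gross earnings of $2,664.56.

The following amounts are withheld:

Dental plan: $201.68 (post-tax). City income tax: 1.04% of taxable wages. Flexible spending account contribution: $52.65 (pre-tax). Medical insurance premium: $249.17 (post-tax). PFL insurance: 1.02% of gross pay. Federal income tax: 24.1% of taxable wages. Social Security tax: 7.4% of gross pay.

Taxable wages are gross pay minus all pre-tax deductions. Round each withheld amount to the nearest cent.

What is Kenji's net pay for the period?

$1,280.07

Flexible spending account contribution: $52.65
Taxable wages = $2,664.56 − $52.65 = $2,611.91
Federal income tax: $2,611.91 × 0.241 = $629.47
City income tax: $2,611.91 × 0.0104 = $27.16
Social Security tax: $2,664.56 × 0.074 = $197.18
PFL insurance: $2,664.56 × 0.0102 = $27.18
Medical insurance premium: $249.17
Dental plan: $201.68
Total deductions = $52.65 + $629.47 + $27.16 + $197.18 + $27.18 + $249.17 + $201.68 = $1,384.49
Net pay = $2,664.56 − $1,384.49 = $1,280.07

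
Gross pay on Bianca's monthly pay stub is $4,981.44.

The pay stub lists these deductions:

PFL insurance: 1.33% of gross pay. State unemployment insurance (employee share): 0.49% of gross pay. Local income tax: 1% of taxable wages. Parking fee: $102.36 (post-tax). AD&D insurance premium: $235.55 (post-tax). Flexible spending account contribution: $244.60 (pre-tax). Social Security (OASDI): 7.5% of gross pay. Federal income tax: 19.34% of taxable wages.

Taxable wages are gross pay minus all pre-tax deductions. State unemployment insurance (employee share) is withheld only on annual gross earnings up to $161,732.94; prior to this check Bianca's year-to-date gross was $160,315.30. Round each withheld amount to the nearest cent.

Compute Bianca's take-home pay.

$2,988.65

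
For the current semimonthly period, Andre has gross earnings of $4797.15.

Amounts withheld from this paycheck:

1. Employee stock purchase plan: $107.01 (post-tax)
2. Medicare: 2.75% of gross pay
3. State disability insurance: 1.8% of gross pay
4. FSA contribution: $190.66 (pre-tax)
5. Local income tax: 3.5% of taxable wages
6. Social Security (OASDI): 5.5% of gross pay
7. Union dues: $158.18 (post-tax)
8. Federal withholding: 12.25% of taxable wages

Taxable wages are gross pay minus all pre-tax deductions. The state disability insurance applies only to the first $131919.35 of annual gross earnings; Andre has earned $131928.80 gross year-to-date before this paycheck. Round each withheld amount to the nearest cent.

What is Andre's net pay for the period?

FSA contribution: $190.66
Taxable wages = $4797.15 − $190.66 = $4606.49
Federal withholding: $4606.49 × 0.1225 = $564.30
Local income tax: $4606.49 × 0.035 = $161.23
State disability insurance: annual cap $131919.35 already reached (YTD $131928.80), so $0.00
Medicare: $4797.15 × 0.0275 = $131.92
Social Security (OASDI): $4797.15 × 0.055 = $263.84
Union dues: $158.18
Employee stock purchase plan: $107.01
Total deductions = $190.66 + $564.30 + $161.23 + $0.00 + $131.92 + $263.84 + $158.18 + $107.01 = $1577.14
Net pay = $4797.15 − $1577.14 = $3220.01

$3220.01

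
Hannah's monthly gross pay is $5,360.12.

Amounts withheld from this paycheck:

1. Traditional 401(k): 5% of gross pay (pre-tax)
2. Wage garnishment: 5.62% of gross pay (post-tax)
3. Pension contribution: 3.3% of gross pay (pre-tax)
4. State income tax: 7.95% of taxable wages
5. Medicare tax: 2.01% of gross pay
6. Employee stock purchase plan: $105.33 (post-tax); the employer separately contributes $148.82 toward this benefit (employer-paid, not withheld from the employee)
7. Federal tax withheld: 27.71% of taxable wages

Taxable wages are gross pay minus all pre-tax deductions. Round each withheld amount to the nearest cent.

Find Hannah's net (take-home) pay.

$2,648.15

Pension contribution: $5,360.12 × 0.033 = $176.88
Traditional 401(k): $5,360.12 × 0.05 = $268.01
Pre-tax total = $176.88 + $268.01 = $444.89
Taxable wages = $5,360.12 − $444.89 = $4,915.23
Federal tax withheld: $4,915.23 × 0.2771 = $1,362.01
State income tax: $4,915.23 × 0.0795 = $390.76
Medicare tax: $5,360.12 × 0.0201 = $107.74
Employee stock purchase plan: $105.33
Wage garnishment: $5,360.12 × 0.0562 = $301.24
(Employer's $148.82 toward employee stock purchase plan is not withheld from the employee.)
Total deductions = $176.88 + $268.01 + $1,362.01 + $390.76 + $107.74 + $105.33 + $301.24 = $2,711.97
Net pay = $5,360.12 − $2,711.97 = $2,648.15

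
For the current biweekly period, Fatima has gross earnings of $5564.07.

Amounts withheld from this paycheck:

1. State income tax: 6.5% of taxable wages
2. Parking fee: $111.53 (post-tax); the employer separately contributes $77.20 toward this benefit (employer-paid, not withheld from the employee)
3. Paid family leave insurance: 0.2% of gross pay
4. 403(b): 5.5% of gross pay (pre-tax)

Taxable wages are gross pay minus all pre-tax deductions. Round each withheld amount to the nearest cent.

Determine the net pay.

403(b): $5564.07 × 0.055 = $306.02
Taxable wages = $5564.07 − $306.02 = $5258.05
State income tax: $5258.05 × 0.065 = $341.77
Paid family leave insurance: $5564.07 × 0.002 = $11.13
Parking fee: $111.53
(Employer's $77.20 toward parking fee is not withheld from the employee.)
Total deductions = $306.02 + $341.77 + $11.13 + $111.53 = $770.45
Net pay = $5564.07 − $770.45 = $4793.62

$4793.62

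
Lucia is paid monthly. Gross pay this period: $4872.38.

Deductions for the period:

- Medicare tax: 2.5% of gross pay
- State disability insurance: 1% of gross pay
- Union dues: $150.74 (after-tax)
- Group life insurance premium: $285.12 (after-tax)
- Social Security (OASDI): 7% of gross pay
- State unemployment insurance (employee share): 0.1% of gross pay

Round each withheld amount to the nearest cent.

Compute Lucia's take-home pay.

$3920.05

Social Security (OASDI): $4872.38 × 0.07 = $341.07
State unemployment insurance (employee share): $4872.38 × 0.001 = $4.87
Medicare tax: $4872.38 × 0.025 = $121.81
State disability insurance: $4872.38 × 0.01 = $48.72
Union dues: $150.74
Group life insurance premium: $285.12
Total deductions = $341.07 + $4.87 + $121.81 + $48.72 + $150.74 + $285.12 = $952.33
Net pay = $4872.38 − $952.33 = $3920.05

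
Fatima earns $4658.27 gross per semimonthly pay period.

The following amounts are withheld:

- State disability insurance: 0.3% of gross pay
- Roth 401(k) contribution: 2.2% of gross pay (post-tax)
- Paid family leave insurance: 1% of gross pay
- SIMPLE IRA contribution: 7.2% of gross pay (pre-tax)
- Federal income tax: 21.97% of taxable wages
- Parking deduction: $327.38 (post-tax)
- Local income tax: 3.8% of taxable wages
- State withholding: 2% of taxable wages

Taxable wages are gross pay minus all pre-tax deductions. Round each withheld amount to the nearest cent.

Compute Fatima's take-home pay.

$2632.00

SIMPLE IRA contribution: $4658.27 × 0.072 = $335.40
Taxable wages = $4658.27 − $335.40 = $4322.87
Local income tax: $4322.87 × 0.038 = $164.27
Federal income tax: $4322.87 × 0.2197 = $949.73
State withholding: $4322.87 × 0.02 = $86.46
Paid family leave insurance: $4658.27 × 0.01 = $46.58
State disability insurance: $4658.27 × 0.003 = $13.97
Roth 401(k) contribution: $4658.27 × 0.022 = $102.48
Parking deduction: $327.38
Total deductions = $335.40 + $164.27 + $949.73 + $86.46 + $46.58 + $13.97 + $102.48 + $327.38 = $2026.27
Net pay = $4658.27 − $2026.27 = $2632.00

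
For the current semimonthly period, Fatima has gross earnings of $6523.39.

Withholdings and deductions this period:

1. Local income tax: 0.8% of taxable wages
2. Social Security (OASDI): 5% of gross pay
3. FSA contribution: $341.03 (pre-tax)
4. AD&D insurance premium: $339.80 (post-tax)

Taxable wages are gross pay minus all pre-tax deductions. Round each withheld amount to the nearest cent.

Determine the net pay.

FSA contribution: $341.03
Taxable wages = $6523.39 − $341.03 = $6182.36
Local income tax: $6182.36 × 0.008 = $49.46
Social Security (OASDI): $6523.39 × 0.05 = $326.17
AD&D insurance premium: $339.80
Total deductions = $341.03 + $49.46 + $326.17 + $339.80 = $1056.46
Net pay = $6523.39 − $1056.46 = $5466.93

$5466.93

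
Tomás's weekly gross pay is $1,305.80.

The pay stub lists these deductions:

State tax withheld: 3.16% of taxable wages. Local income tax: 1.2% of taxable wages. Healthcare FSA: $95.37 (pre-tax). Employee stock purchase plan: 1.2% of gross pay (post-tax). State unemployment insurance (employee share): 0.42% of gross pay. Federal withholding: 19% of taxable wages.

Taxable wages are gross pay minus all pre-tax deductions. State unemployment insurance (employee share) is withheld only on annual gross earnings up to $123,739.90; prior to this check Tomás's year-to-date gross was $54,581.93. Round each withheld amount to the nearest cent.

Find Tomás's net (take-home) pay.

$906.52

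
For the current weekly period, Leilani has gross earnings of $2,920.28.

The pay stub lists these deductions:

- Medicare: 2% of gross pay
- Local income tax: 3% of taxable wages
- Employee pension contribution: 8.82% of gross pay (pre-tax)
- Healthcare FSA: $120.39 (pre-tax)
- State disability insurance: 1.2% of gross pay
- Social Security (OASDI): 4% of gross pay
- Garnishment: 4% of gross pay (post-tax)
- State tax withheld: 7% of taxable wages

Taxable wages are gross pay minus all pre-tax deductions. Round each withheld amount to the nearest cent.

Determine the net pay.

Healthcare FSA: $120.39
Employee pension contribution: $2,920.28 × 0.0882 = $257.57
Pre-tax total = $120.39 + $257.57 = $377.96
Taxable wages = $2,920.28 − $377.96 = $2,542.32
State tax withheld: $2,542.32 × 0.07 = $177.96
Local income tax: $2,542.32 × 0.03 = $76.27
Medicare: $2,920.28 × 0.02 = $58.41
Social Security (OASDI): $2,920.28 × 0.04 = $116.81
State disability insurance: $2,920.28 × 0.012 = $35.04
Garnishment: $2,920.28 × 0.04 = $116.81
Total deductions = $120.39 + $257.57 + $177.96 + $76.27 + $58.41 + $116.81 + $35.04 + $116.81 = $959.26
Net pay = $2,920.28 − $959.26 = $1,961.02

$1,961.02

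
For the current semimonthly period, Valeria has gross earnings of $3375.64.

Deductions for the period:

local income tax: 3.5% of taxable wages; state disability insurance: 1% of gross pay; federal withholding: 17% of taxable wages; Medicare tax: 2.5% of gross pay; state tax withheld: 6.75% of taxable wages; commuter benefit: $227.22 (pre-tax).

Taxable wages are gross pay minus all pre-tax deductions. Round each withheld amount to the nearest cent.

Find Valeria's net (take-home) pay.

$2172.33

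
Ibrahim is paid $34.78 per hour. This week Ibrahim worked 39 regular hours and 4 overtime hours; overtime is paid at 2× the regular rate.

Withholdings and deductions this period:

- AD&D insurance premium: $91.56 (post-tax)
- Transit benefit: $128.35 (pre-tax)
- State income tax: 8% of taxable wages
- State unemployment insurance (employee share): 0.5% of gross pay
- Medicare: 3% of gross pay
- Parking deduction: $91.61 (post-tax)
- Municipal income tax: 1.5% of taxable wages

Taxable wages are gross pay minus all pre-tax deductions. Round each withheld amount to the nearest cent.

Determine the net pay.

$1122.84

Regular pay: 39 × $34.78 = $1356.42
Overtime pay: 4 × $34.78 × 2 = $278.24
Gross pay = $1356.42 + $278.24 = $1634.66
Transit benefit: $128.35
Taxable wages = $1634.66 − $128.35 = $1506.31
State income tax: $1506.31 × 0.08 = $120.50
Municipal income tax: $1506.31 × 0.015 = $22.59
State unemployment insurance (employee share): $1634.66 × 0.005 = $8.17
Medicare: $1634.66 × 0.03 = $49.04
AD&D insurance premium: $91.56
Parking deduction: $91.61
Total deductions = $128.35 + $120.50 + $22.59 + $8.17 + $49.04 + $91.56 + $91.61 = $511.82
Net pay = $1634.66 − $511.82 = $1122.84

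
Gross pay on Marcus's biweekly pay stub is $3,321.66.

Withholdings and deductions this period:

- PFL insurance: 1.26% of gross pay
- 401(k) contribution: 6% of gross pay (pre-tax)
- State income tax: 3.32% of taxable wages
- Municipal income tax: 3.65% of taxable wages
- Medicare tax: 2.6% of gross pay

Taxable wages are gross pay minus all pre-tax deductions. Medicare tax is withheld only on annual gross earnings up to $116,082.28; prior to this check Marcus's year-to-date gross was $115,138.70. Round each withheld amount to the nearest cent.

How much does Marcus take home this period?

$2,838.35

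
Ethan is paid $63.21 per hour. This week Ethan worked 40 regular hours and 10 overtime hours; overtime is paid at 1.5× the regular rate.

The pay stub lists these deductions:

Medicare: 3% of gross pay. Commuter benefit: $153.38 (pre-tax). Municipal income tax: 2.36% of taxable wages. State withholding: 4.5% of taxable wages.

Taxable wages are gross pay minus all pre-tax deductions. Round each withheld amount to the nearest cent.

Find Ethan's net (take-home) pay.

$2,990.90

Regular pay: 40 × $63.21 = $2,528.40
Overtime pay: 10 × $63.21 × 1.5 = $948.15
Gross pay = $2,528.40 + $948.15 = $3,476.55
Commuter benefit: $153.38
Taxable wages = $3,476.55 − $153.38 = $3,323.17
Municipal income tax: $3,323.17 × 0.0236 = $78.43
State withholding: $3,323.17 × 0.045 = $149.54
Medicare: $3,476.55 × 0.03 = $104.30
Total deductions = $153.38 + $78.43 + $149.54 + $104.30 = $485.65
Net pay = $3,476.55 − $485.65 = $2,990.90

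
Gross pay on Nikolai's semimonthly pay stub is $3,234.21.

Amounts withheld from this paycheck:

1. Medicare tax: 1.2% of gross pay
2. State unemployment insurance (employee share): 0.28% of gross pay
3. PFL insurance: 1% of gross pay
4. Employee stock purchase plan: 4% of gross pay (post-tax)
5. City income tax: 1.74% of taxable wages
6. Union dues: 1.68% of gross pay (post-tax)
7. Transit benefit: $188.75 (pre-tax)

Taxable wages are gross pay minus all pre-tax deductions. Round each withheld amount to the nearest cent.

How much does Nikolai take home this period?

Transit benefit: $188.75
Taxable wages = $3,234.21 − $188.75 = $3,045.46
City income tax: $3,045.46 × 0.0174 = $52.99
PFL insurance: $3,234.21 × 0.01 = $32.34
Medicare tax: $3,234.21 × 0.012 = $38.81
State unemployment insurance (employee share): $3,234.21 × 0.0028 = $9.06
Union dues: $3,234.21 × 0.0168 = $54.33
Employee stock purchase plan: $3,234.21 × 0.04 = $129.37
Total deductions = $188.75 + $52.99 + $32.34 + $38.81 + $9.06 + $54.33 + $129.37 = $505.65
Net pay = $3,234.21 − $505.65 = $2,728.56

$2,728.56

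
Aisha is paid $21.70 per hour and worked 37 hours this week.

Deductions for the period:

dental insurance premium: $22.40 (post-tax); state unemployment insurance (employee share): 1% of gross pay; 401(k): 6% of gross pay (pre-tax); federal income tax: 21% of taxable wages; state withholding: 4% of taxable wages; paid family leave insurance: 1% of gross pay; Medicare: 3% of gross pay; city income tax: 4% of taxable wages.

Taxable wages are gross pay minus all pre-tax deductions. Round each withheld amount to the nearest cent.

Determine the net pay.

$473.31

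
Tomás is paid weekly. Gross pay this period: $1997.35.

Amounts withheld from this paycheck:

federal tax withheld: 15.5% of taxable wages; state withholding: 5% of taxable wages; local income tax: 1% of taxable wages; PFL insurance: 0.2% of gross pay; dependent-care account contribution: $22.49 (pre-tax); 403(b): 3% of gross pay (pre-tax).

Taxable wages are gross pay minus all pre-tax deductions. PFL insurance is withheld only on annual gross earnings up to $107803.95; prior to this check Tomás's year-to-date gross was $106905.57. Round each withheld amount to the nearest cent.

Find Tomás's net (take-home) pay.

$1501.42

403(b): $1997.35 × 0.03 = $59.92
Dependent-care account contribution: $22.49
Pre-tax total = $59.92 + $22.49 = $82.41
Taxable wages = $1997.35 − $82.41 = $1914.94
Local income tax: $1914.94 × 0.01 = $19.15
State withholding: $1914.94 × 0.05 = $95.75
Federal tax withheld: $1914.94 × 0.155 = $296.82
PFL insurance: only $107803.95 − $106905.57 = $898.38 of this check is subject → $898.38 × 0.002 = $1.80
Total deductions = $59.92 + $22.49 + $19.15 + $95.75 + $296.82 + $1.80 = $495.93
Net pay = $1997.35 − $495.93 = $1501.42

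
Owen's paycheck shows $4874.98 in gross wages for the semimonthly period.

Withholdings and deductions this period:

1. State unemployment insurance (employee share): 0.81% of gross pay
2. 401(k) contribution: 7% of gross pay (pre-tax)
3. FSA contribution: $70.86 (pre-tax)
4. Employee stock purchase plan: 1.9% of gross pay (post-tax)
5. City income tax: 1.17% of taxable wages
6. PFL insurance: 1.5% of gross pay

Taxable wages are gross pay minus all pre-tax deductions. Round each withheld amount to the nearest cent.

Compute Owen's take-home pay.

401(k) contribution: $4874.98 × 0.07 = $341.25
FSA contribution: $70.86
Pre-tax total = $341.25 + $70.86 = $412.11
Taxable wages = $4874.98 − $412.11 = $4462.87
City income tax: $4462.87 × 0.0117 = $52.22
PFL insurance: $4874.98 × 0.015 = $73.12
State unemployment insurance (employee share): $4874.98 × 0.0081 = $39.49
Employee stock purchase plan: $4874.98 × 0.019 = $92.62
Total deductions = $341.25 + $70.86 + $52.22 + $73.12 + $39.49 + $92.62 = $669.56
Net pay = $4874.98 − $669.56 = $4205.42

$4205.42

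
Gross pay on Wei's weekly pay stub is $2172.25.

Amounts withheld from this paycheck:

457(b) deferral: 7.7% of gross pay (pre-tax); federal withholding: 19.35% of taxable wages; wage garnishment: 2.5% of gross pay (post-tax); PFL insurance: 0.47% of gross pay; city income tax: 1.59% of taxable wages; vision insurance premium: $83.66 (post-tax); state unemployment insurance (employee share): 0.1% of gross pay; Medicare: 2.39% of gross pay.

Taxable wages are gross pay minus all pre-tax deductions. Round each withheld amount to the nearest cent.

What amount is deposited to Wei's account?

457(b) deferral: $2172.25 × 0.077 = $167.26
Taxable wages = $2172.25 − $167.26 = $2004.99
City income tax: $2004.99 × 0.0159 = $31.88
Federal withholding: $2004.99 × 0.1935 = $387.97
Medicare: $2172.25 × 0.0239 = $51.92
State unemployment insurance (employee share): $2172.25 × 0.001 = $2.17
PFL insurance: $2172.25 × 0.0047 = $10.21
Wage garnishment: $2172.25 × 0.025 = $54.31
Vision insurance premium: $83.66
Total deductions = $167.26 + $31.88 + $387.97 + $51.92 + $2.17 + $10.21 + $54.31 + $83.66 = $789.38
Net pay = $2172.25 − $789.38 = $1382.87

$1382.87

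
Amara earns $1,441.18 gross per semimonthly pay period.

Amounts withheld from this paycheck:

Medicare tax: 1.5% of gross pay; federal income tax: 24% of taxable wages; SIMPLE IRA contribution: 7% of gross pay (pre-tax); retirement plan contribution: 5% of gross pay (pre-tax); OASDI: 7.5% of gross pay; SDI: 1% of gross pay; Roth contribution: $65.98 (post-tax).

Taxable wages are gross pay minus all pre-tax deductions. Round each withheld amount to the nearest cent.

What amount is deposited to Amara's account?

$753.76

Retirement plan contribution: $1,441.18 × 0.05 = $72.06
SIMPLE IRA contribution: $1,441.18 × 0.07 = $100.88
Pre-tax total = $72.06 + $100.88 = $172.94
Taxable wages = $1,441.18 − $172.94 = $1,268.24
Federal income tax: $1,268.24 × 0.24 = $304.38
Medicare tax: $1,441.18 × 0.015 = $21.62
OASDI: $1,441.18 × 0.075 = $108.09
SDI: $1,441.18 × 0.01 = $14.41
Roth contribution: $65.98
Total deductions = $72.06 + $100.88 + $304.38 + $21.62 + $108.09 + $14.41 + $65.98 = $687.42
Net pay = $1,441.18 − $687.42 = $753.76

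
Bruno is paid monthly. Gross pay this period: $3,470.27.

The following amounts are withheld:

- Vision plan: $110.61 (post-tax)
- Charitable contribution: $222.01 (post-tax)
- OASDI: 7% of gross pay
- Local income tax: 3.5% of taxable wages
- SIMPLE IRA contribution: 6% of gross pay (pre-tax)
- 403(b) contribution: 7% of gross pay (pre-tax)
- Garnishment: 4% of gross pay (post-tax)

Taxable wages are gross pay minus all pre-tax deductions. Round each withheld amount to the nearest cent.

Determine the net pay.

$2,199.11

403(b) contribution: $3,470.27 × 0.07 = $242.92
SIMPLE IRA contribution: $3,470.27 × 0.06 = $208.22
Pre-tax total = $242.92 + $208.22 = $451.14
Taxable wages = $3,470.27 − $451.14 = $3,019.13
Local income tax: $3,019.13 × 0.035 = $105.67
OASDI: $3,470.27 × 0.07 = $242.92
Charitable contribution: $222.01
Vision plan: $110.61
Garnishment: $3,470.27 × 0.04 = $138.81
Total deductions = $242.92 + $208.22 + $105.67 + $242.92 + $222.01 + $110.61 + $138.81 = $1,271.16
Net pay = $3,470.27 − $1,271.16 = $2,199.11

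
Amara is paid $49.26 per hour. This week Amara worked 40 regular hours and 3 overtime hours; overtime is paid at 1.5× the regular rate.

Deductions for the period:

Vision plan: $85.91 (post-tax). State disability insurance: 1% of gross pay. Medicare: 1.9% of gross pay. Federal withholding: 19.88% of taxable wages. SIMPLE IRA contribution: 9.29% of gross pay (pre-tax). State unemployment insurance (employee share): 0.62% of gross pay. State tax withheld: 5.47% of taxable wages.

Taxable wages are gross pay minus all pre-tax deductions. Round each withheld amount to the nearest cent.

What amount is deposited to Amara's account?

$1,321.29

Regular pay: 40 × $49.26 = $1,970.40
Overtime pay: 3 × $49.26 × 1.5 = $221.67
Gross pay = $1,970.40 + $221.67 = $2,192.07
SIMPLE IRA contribution: $2,192.07 × 0.0929 = $203.64
Taxable wages = $2,192.07 − $203.64 = $1,988.43
State tax withheld: $1,988.43 × 0.0547 = $108.77
Federal withholding: $1,988.43 × 0.1988 = $395.30
State disability insurance: $2,192.07 × 0.01 = $21.92
Medicare: $2,192.07 × 0.019 = $41.65
State unemployment insurance (employee share): $2,192.07 × 0.0062 = $13.59
Vision plan: $85.91
Total deductions = $203.64 + $108.77 + $395.30 + $21.92 + $41.65 + $13.59 + $85.91 = $870.78
Net pay = $2,192.07 − $870.78 = $1,321.29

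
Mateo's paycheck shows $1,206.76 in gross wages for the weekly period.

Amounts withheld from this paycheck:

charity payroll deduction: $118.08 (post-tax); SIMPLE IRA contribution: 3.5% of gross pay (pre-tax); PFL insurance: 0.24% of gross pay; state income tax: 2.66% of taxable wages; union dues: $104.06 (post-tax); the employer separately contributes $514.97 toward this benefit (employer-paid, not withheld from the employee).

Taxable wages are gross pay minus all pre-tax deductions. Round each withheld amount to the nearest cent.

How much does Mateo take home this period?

SIMPLE IRA contribution: $1,206.76 × 0.035 = $42.24
Taxable wages = $1,206.76 − $42.24 = $1,164.52
State income tax: $1,164.52 × 0.0266 = $30.98
PFL insurance: $1,206.76 × 0.0024 = $2.90
Charity payroll deduction: $118.08
Union dues: $104.06
(Employer's $514.97 toward union dues is not withheld from the employee.)
Total deductions = $42.24 + $30.98 + $2.90 + $118.08 + $104.06 = $298.26
Net pay = $1,206.76 − $298.26 = $908.50

$908.50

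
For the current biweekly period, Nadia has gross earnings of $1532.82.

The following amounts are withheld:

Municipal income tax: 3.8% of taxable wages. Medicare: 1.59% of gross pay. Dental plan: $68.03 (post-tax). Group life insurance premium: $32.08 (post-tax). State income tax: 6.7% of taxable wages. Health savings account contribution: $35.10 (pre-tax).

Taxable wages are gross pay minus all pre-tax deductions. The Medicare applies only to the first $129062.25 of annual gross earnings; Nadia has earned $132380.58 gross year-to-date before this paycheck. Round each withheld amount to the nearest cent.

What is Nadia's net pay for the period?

Health savings account contribution: $35.10
Taxable wages = $1532.82 − $35.10 = $1497.72
Municipal income tax: $1497.72 × 0.038 = $56.91
State income tax: $1497.72 × 0.067 = $100.35
Medicare: annual cap $129062.25 already reached (YTD $132380.58), so $0.00
Dental plan: $68.03
Group life insurance premium: $32.08
Total deductions = $35.10 + $56.91 + $100.35 + $0.00 + $68.03 + $32.08 = $292.47
Net pay = $1532.82 − $292.47 = $1240.35

$1240.35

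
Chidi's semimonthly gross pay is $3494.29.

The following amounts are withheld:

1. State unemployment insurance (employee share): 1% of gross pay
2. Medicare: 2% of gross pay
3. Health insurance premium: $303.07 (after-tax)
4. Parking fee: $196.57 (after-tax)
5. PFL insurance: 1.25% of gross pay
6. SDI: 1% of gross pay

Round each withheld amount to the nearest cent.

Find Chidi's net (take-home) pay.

$2811.20

SDI: $3494.29 × 0.01 = $34.94
PFL insurance: $3494.29 × 0.0125 = $43.68
State unemployment insurance (employee share): $3494.29 × 0.01 = $34.94
Medicare: $3494.29 × 0.02 = $69.89
Parking fee: $196.57
Health insurance premium: $303.07
Total deductions = $34.94 + $43.68 + $34.94 + $69.89 + $196.57 + $303.07 = $683.09
Net pay = $3494.29 − $683.09 = $2811.20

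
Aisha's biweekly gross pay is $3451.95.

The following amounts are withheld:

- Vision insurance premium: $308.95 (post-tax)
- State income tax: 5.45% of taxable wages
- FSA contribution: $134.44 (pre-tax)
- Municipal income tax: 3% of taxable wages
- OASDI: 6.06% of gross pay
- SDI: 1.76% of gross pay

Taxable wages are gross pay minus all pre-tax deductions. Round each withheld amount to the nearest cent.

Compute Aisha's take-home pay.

FSA contribution: $134.44
Taxable wages = $3451.95 − $134.44 = $3317.51
Municipal income tax: $3317.51 × 0.03 = $99.53
State income tax: $3317.51 × 0.0545 = $180.80
SDI: $3451.95 × 0.0176 = $60.75
OASDI: $3451.95 × 0.0606 = $209.19
Vision insurance premium: $308.95
Total deductions = $134.44 + $99.53 + $180.80 + $60.75 + $209.19 + $308.95 = $993.66
Net pay = $3451.95 − $993.66 = $2458.29

$2458.29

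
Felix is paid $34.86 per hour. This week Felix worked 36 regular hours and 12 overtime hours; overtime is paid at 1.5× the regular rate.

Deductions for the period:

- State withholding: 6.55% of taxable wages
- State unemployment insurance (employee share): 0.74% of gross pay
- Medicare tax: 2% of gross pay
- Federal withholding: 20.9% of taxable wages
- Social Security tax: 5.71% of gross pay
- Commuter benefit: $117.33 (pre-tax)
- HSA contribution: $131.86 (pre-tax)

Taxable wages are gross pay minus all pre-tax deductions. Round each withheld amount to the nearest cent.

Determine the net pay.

$1,025.85

Regular pay: 36 × $34.86 = $1,254.96
Overtime pay: 12 × $34.86 × 1.5 = $627.48
Gross pay = $1,254.96 + $627.48 = $1,882.44
Commuter benefit: $117.33
HSA contribution: $131.86
Pre-tax total = $117.33 + $131.86 = $249.19
Taxable wages = $1,882.44 − $249.19 = $1,633.25
Federal withholding: $1,633.25 × 0.209 = $341.35
State withholding: $1,633.25 × 0.0655 = $106.98
State unemployment insurance (employee share): $1,882.44 × 0.0074 = $13.93
Social Security tax: $1,882.44 × 0.0571 = $107.49
Medicare tax: $1,882.44 × 0.02 = $37.65
Total deductions = $117.33 + $131.86 + $341.35 + $106.98 + $13.93 + $107.49 + $37.65 = $856.59
Net pay = $1,882.44 − $856.59 = $1,025.85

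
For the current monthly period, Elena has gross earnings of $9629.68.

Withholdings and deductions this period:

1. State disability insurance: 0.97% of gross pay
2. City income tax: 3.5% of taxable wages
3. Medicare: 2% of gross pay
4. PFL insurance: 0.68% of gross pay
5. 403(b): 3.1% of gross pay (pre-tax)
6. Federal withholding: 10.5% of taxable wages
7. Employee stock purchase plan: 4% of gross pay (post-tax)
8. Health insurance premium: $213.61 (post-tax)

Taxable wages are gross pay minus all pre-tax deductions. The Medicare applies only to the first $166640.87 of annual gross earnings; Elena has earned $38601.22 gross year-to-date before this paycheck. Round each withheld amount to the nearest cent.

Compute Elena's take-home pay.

$7074.52

403(b): $9629.68 × 0.031 = $298.52
Taxable wages = $9629.68 − $298.52 = $9331.16
Federal withholding: $9331.16 × 0.105 = $979.77
City income tax: $9331.16 × 0.035 = $326.59
Medicare: cap not yet reached, full $9629.68 is subject → $9629.68 × 0.02 = $192.59
PFL insurance: $9629.68 × 0.0068 = $65.48
State disability insurance: $9629.68 × 0.0097 = $93.41
Health insurance premium: $213.61
Employee stock purchase plan: $9629.68 × 0.04 = $385.19
Total deductions = $298.52 + $979.77 + $326.59 + $192.59 + $65.48 + $93.41 + $213.61 + $385.19 = $2555.16
Net pay = $9629.68 − $2555.16 = $7074.52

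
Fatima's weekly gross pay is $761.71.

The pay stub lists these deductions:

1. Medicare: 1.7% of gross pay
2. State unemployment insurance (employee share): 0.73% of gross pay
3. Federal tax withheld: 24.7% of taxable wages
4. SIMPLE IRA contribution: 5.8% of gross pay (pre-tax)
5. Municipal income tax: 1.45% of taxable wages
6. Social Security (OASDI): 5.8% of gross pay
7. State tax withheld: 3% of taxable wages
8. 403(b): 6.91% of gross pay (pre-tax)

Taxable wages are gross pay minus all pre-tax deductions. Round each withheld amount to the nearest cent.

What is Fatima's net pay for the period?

$408.39

SIMPLE IRA contribution: $761.71 × 0.058 = $44.18
403(b): $761.71 × 0.0691 = $52.63
Pre-tax total = $44.18 + $52.63 = $96.81
Taxable wages = $761.71 − $96.81 = $664.90
Federal tax withheld: $664.90 × 0.247 = $164.23
State tax withheld: $664.90 × 0.03 = $19.95
Municipal income tax: $664.90 × 0.0145 = $9.64
Medicare: $761.71 × 0.017 = $12.95
Social Security (OASDI): $761.71 × 0.058 = $44.18
State unemployment insurance (employee share): $761.71 × 0.0073 = $5.56
Total deductions = $44.18 + $52.63 + $164.23 + $19.95 + $9.64 + $12.95 + $44.18 + $5.56 = $353.32
Net pay = $761.71 − $353.32 = $408.39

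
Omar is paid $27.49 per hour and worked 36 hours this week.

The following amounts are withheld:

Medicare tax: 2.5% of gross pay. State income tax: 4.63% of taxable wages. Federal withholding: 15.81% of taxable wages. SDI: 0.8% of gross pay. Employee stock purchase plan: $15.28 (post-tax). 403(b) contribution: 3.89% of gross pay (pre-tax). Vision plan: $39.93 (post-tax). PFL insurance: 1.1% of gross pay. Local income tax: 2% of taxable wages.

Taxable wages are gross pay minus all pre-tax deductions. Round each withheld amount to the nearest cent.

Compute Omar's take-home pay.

$638.94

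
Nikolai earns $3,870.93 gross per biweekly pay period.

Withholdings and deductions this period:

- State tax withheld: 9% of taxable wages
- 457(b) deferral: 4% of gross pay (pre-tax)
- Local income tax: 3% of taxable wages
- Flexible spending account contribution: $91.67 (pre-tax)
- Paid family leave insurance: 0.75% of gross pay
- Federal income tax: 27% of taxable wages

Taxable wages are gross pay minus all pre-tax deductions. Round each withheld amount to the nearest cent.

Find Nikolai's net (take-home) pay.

$2,181.87

457(b) deferral: $3,870.93 × 0.04 = $154.84
Flexible spending account contribution: $91.67
Pre-tax total = $154.84 + $91.67 = $246.51
Taxable wages = $3,870.93 − $246.51 = $3,624.42
State tax withheld: $3,624.42 × 0.09 = $326.20
Local income tax: $3,624.42 × 0.03 = $108.73
Federal income tax: $3,624.42 × 0.27 = $978.59
Paid family leave insurance: $3,870.93 × 0.0075 = $29.03
Total deductions = $154.84 + $91.67 + $326.20 + $108.73 + $978.59 + $29.03 = $1,689.06
Net pay = $3,870.93 − $1,689.06 = $2,181.87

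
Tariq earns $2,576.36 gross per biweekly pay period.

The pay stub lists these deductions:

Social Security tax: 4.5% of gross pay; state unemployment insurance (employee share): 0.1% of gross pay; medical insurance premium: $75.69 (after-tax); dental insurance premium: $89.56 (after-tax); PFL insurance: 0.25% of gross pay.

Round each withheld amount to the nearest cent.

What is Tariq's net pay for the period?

$2,286.15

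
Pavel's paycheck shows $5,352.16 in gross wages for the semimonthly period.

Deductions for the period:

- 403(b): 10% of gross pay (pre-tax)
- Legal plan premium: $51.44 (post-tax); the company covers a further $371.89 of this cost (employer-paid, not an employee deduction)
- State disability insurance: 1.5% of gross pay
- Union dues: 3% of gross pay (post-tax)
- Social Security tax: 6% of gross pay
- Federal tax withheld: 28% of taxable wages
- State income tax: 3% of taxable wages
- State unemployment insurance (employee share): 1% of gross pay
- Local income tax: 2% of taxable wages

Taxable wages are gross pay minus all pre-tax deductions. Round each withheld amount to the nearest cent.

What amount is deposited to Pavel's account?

$2,560.42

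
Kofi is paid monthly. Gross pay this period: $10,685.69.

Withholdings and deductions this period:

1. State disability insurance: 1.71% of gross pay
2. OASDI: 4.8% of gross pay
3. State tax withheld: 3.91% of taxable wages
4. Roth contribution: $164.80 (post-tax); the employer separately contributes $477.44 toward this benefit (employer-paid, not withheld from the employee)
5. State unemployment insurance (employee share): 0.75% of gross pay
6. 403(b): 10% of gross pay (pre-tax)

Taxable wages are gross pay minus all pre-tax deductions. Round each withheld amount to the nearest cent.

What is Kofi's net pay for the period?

$8,300.51

403(b): $10,685.69 × 0.1 = $1,068.57
Taxable wages = $10,685.69 − $1,068.57 = $9,617.12
State tax withheld: $9,617.12 × 0.0391 = $376.03
State disability insurance: $10,685.69 × 0.0171 = $182.73
OASDI: $10,685.69 × 0.048 = $512.91
State unemployment insurance (employee share): $10,685.69 × 0.0075 = $80.14
Roth contribution: $164.80
(Employer's $477.44 toward Roth contribution is not withheld from the employee.)
Total deductions = $1,068.57 + $376.03 + $182.73 + $512.91 + $80.14 + $164.80 = $2,385.18
Net pay = $10,685.69 − $2,385.18 = $8,300.51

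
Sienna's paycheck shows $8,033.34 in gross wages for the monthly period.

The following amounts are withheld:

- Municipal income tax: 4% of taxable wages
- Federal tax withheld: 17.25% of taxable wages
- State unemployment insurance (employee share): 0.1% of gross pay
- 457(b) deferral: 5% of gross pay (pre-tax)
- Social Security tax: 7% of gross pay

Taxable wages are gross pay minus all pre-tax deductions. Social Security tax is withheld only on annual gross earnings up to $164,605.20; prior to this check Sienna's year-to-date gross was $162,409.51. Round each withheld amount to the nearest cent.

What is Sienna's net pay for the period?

$5,848.21

457(b) deferral: $8,033.34 × 0.05 = $401.67
Taxable wages = $8,033.34 − $401.67 = $7,631.67
Municipal income tax: $7,631.67 × 0.04 = $305.27
Federal tax withheld: $7,631.67 × 0.1725 = $1,316.46
State unemployment insurance (employee share): $8,033.34 × 0.001 = $8.03
Social Security tax: only $164,605.20 − $162,409.51 = $2,195.69 of this check is subject → $2,195.69 × 0.07 = $153.70
Total deductions = $401.67 + $305.27 + $1,316.46 + $8.03 + $153.70 = $2,185.13
Net pay = $8,033.34 − $2,185.13 = $5,848.21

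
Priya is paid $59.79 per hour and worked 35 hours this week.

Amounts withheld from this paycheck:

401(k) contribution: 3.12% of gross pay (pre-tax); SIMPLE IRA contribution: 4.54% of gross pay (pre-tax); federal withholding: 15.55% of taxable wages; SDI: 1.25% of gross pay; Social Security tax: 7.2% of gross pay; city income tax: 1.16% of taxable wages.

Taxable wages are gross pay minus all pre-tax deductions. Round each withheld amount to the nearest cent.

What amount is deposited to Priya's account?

$1,432.62

Gross pay: 35 × $59.79 = $2,092.65
401(k) contribution: $2,092.65 × 0.0312 = $65.29
SIMPLE IRA contribution: $2,092.65 × 0.0454 = $95.01
Pre-tax total = $65.29 + $95.01 = $160.30
Taxable wages = $2,092.65 − $160.30 = $1,932.35
Federal withholding: $1,932.35 × 0.1555 = $300.48
City income tax: $1,932.35 × 0.0116 = $22.42
SDI: $2,092.65 × 0.0125 = $26.16
Social Security tax: $2,092.65 × 0.072 = $150.67
Total deductions = $65.29 + $95.01 + $300.48 + $22.42 + $26.16 + $150.67 = $660.03
Net pay = $2,092.65 − $660.03 = $1,432.62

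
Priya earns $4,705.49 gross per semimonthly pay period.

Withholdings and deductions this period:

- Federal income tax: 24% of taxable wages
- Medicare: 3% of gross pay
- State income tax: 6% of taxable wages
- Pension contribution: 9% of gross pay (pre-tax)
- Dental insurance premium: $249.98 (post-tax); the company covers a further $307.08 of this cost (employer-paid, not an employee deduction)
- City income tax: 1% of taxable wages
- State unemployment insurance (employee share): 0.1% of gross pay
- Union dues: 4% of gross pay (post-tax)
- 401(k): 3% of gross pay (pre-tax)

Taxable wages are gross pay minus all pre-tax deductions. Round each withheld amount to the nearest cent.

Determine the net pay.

$2,273.11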